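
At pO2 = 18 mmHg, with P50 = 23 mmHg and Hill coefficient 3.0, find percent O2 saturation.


Y = pO2^n / (P50^n + pO2^n)
Y = 18^3.0 / (23^3.0 + 18^3.0)
Y = 32.4%

32.4%


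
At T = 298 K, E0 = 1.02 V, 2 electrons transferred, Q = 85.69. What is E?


E = E0 - (RT/nF) * ln(Q)
E = 1.02 - (8.314 * 298 / (2 * 96485)) * ln(85.69)
E = 0.9629 V

0.9629 V


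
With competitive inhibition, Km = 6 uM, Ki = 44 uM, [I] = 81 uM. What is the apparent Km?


Km_app = Km * (1 + [I]/Ki)
Km_app = 6 * (1 + 81/44)
Km_app = 17.0455 uM

17.0455 uM


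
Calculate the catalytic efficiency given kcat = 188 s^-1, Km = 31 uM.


Catalytic efficiency = kcat / Km
= 188 / 31
= 6.0645 uM^-1*s^-1

6.0645 uM^-1*s^-1


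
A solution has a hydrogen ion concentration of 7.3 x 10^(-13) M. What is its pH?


pH = -log10([H+])
pH = -log10(7.3 x 10^(-13))
pH = 12.1367

12.1367


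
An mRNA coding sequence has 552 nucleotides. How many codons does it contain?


codons = nucleotides / 3
codons = 552 / 3 = 184

184


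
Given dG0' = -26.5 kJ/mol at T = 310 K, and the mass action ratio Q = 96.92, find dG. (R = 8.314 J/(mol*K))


dG = dG0' + RT * ln(Q) / 1000
dG = -26.5 + 8.314 * 310 * ln(96.92) / 1000
dG = -14.7115 kJ/mol

-14.7115 kJ/mol


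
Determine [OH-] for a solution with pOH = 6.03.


[OH-] = 10^(-pOH)
[OH-] = 10^(-6.03)
[OH-] = 9.333e-07 M

9.333e-07 M


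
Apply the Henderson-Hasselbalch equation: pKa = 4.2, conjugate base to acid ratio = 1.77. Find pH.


pH = pKa + log10([A-]/[HA])
pH = 4.2 + log10(1.77)
pH = 4.448

4.448


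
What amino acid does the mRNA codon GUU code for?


Standard genetic code lookup.
Codon GUU -> Val

Val


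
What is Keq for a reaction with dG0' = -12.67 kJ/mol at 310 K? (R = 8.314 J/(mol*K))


Keq = exp(-dG0 * 1000 / (R * T))
Keq = exp(-(-12.67) * 1000 / (8.314 * 310))
Keq = 136.4449

136.4449


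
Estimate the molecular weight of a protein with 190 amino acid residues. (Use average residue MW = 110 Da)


MW = n_residues * 110 Da
MW = 190 * 110
MW = 20900 Da

20900 Da


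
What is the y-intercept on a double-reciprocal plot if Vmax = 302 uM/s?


y-intercept = 1/Vmax
= 1/302
= 0.0033 s/uM

0.0033 s/uM


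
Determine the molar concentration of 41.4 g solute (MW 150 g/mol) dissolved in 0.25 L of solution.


C = (mass / MW) / volume
C = (41.4 / 150) / 0.25
C = 1.104 M

1.104 M


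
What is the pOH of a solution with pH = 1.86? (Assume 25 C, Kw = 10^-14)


pOH = 14 - pH
pOH = 14 - 1.86
pOH = 12.14

12.14


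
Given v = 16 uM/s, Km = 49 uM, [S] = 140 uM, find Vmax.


Vmax = v * (Km + [S]) / [S]
Vmax = 16 * (49 + 140) / 140
Vmax = 21.6 uM/s

21.6 uM/s


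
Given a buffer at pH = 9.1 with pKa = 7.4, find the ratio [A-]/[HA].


[A-]/[HA] = 10^(pH - pKa)
= 10^(9.1 - 7.4)
= 50.1187

50.1187


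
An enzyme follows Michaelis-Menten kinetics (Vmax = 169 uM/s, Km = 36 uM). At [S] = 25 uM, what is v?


v = Vmax * [S] / (Km + [S])
v = 169 * 25 / (36 + 25)
v = 69.2623 uM/s

69.2623 uM/s


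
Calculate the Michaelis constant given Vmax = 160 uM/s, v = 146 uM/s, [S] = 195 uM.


Km = [S] * (Vmax - v) / v
Km = 195 * (160 - 146) / 146
Km = 18.6986 uM

18.6986 uM


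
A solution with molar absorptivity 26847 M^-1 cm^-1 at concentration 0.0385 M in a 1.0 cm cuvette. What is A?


A = epsilon * c * l
A = 26847 * 0.0385 * 1.0
A = 1033.6095

1033.6095


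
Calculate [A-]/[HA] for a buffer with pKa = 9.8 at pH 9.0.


[A-]/[HA] = 10^(pH - pKa)
= 10^(9.0 - 9.8)
= 0.1585

0.1585


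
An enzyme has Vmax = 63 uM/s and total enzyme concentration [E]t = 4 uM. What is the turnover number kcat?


kcat = Vmax / [E]t
kcat = 63 / 4
kcat = 15.75 s^-1

15.75 s^-1


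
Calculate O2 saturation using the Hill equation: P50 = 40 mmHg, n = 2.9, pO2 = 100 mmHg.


Y = pO2^n / (P50^n + pO2^n)
Y = 100^2.9 / (40^2.9 + 100^2.9)
Y = 93.45%

93.45%


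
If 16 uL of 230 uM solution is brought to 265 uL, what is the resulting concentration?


C2 = C1 * V1 / V2
C2 = 230 * 16 / 265
C2 = 13.8868 uM

13.8868 uM


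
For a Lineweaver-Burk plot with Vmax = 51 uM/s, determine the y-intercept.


y-intercept = 1/Vmax
= 1/51
= 0.0196 s/uM

0.0196 s/uM


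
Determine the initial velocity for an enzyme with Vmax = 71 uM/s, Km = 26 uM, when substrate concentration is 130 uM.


v = Vmax * [S] / (Km + [S])
v = 71 * 130 / (26 + 130)
v = 59.1667 uM/s

59.1667 uM/s


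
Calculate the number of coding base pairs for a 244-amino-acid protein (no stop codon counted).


Each amino acid = 1 codon = 3 bp
bp = 244 * 3 = 732 bp

732 bp


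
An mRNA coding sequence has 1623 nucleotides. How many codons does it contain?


codons = nucleotides / 3
codons = 1623 / 3 = 541

541


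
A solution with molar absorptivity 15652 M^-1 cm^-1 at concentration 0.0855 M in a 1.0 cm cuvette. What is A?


A = epsilon * c * l
A = 15652 * 0.0855 * 1.0
A = 1338.246

1338.246


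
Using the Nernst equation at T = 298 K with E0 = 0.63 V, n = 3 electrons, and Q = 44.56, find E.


E = E0 - (RT/nF) * ln(Q)
E = 0.63 - (8.314 * 298 / (3 * 96485)) * ln(44.56)
E = 0.5975 V

0.5975 V


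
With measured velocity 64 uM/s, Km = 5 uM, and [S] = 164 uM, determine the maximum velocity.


Vmax = v * (Km + [S]) / [S]
Vmax = 64 * (5 + 164) / 164
Vmax = 65.9512 uM/s

65.9512 uM/s


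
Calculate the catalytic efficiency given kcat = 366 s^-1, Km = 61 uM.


Catalytic efficiency = kcat / Km
= 366 / 61
= 6.0 uM^-1*s^-1

6.0 uM^-1*s^-1


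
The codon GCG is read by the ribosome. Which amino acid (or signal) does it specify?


Standard genetic code lookup.
Codon GCG -> Ala

Ala


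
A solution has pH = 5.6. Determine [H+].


[H+] = 10^(-pH)
[H+] = 10^(-5.6)
[H+] = 2.512e-06 M

2.512e-06 M


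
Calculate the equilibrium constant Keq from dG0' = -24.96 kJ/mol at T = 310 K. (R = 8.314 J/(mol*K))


Keq = exp(-dG0 * 1000 / (R * T))
Keq = exp(-(-24.96) * 1000 / (8.314 * 310))
Keq = 16065.0808

16065.0808


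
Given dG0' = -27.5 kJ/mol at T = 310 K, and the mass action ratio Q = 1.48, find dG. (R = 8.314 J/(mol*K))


dG = dG0' + RT * ln(Q) / 1000
dG = -27.5 + 8.314 * 310 * ln(1.48) / 1000
dG = -26.4896 kJ/mol

-26.4896 kJ/mol


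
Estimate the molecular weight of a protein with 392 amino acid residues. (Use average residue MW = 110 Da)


MW = n_residues * 110 Da
MW = 392 * 110
MW = 43120 Da

43120 Da


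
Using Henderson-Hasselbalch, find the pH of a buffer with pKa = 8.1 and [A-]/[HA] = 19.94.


pH = pKa + log10([A-]/[HA])
pH = 8.1 + log10(19.94)
pH = 9.3997

9.3997


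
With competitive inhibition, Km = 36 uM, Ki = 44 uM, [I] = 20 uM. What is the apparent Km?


Km_app = Km * (1 + [I]/Ki)
Km_app = 36 * (1 + 20/44)
Km_app = 52.3636 uM

52.3636 uM


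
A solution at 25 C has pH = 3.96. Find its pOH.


pOH = 14 - pH
pOH = 14 - 3.96
pOH = 10.04

10.04


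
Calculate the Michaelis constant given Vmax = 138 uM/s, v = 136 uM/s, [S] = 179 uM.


Km = [S] * (Vmax - v) / v
Km = 179 * (138 - 136) / 136
Km = 2.6324 uM

2.6324 uM


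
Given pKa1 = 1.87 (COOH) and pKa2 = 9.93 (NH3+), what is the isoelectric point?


pI = (pKa1 + pKa2) / 2
pI = (1.87 + 9.93) / 2
pI = 5.9

5.9


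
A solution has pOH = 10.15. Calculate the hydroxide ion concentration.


[OH-] = 10^(-pOH)
[OH-] = 10^(-10.15)
[OH-] = 7.079e-11 M

7.079e-11 M


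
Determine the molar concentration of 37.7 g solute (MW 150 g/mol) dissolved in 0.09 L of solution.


C = (mass / MW) / volume
C = (37.7 / 150) / 0.09
C = 2.7926 M

2.7926 M


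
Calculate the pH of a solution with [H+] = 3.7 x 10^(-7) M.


pH = -log10([H+])
pH = -log10(3.7 x 10^(-7))
pH = 6.4318

6.4318


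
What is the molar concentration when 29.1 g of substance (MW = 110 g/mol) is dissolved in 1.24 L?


C = (mass / MW) / volume
C = (29.1 / 110) / 1.24
C = 0.2133 M

0.2133 M


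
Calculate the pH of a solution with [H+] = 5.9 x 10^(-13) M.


pH = -log10([H+])
pH = -log10(5.9 x 10^(-13))
pH = 12.2291

12.2291


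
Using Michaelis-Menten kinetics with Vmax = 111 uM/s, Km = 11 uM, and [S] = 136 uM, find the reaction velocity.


v = Vmax * [S] / (Km + [S])
v = 111 * 136 / (11 + 136)
v = 102.6939 uM/s

102.6939 uM/s


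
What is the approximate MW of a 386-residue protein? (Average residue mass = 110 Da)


MW = n_residues * 110 Da
MW = 386 * 110
MW = 42460 Da

42460 Da


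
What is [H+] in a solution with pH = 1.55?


[H+] = 10^(-pH)
[H+] = 10^(-1.55)
[H+] = 0.0282 M

0.0282 M


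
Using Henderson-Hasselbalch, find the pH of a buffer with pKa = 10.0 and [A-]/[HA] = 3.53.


pH = pKa + log10([A-]/[HA])
pH = 10.0 + log10(3.53)
pH = 10.5478

10.5478


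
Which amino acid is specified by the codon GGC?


Standard genetic code lookup.
Codon GGC -> Gly

Gly


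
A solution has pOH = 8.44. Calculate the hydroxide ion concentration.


[OH-] = 10^(-pOH)
[OH-] = 10^(-8.44)
[OH-] = 3.631e-09 M

3.631e-09 M


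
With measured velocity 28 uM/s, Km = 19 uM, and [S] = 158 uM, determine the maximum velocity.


Vmax = v * (Km + [S]) / [S]
Vmax = 28 * (19 + 158) / 158
Vmax = 31.3671 uM/s

31.3671 uM/s


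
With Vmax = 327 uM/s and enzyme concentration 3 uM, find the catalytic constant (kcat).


kcat = Vmax / [E]t
kcat = 327 / 3
kcat = 109.0 s^-1

109.0 s^-1


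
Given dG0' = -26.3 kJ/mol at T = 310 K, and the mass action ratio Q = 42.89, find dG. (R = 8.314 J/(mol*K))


dG = dG0' + RT * ln(Q) / 1000
dG = -26.3 + 8.314 * 310 * ln(42.89) / 1000
dG = -16.6127 kJ/mol

-16.6127 kJ/mol


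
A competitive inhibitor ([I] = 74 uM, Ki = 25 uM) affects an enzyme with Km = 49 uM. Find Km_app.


Km_app = Km * (1 + [I]/Ki)
Km_app = 49 * (1 + 74/25)
Km_app = 194.04 uM

194.04 uM


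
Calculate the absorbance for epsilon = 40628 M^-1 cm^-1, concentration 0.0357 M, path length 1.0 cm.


A = epsilon * c * l
A = 40628 * 0.0357 * 1.0
A = 1450.4196

1450.4196


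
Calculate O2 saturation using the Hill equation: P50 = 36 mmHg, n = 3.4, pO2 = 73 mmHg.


Y = pO2^n / (P50^n + pO2^n)
Y = 73^3.4 / (36^3.4 + 73^3.4)
Y = 91.71%

91.71%


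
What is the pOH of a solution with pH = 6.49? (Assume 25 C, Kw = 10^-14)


pOH = 14 - pH
pOH = 14 - 6.49
pOH = 7.51

7.51


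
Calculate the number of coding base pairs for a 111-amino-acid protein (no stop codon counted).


Each amino acid = 1 codon = 3 bp
bp = 111 * 3 = 333 bp

333 bp


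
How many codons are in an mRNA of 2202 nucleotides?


codons = nucleotides / 3
codons = 2202 / 3 = 734

734


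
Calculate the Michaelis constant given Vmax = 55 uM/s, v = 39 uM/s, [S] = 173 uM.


Km = [S] * (Vmax - v) / v
Km = 173 * (55 - 39) / 39
Km = 70.9744 uM

70.9744 uM


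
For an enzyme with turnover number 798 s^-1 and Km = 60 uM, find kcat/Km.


Catalytic efficiency = kcat / Km
= 798 / 60
= 13.3 uM^-1*s^-1

13.3 uM^-1*s^-1


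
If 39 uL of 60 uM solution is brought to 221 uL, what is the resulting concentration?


C2 = C1 * V1 / V2
C2 = 60 * 39 / 221
C2 = 10.5882 uM

10.5882 uM


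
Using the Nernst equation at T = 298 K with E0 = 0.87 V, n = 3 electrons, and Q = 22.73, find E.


E = E0 - (RT/nF) * ln(Q)
E = 0.87 - (8.314 * 298 / (3 * 96485)) * ln(22.73)
E = 0.8433 V

0.8433 V


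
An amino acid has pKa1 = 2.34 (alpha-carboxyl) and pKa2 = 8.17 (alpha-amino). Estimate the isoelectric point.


pI = (pKa1 + pKa2) / 2
pI = (2.34 + 8.17) / 2
pI = 5.255

5.255


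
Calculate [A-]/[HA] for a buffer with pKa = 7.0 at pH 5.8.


[A-]/[HA] = 10^(pH - pKa)
= 10^(5.8 - 7.0)
= 0.0631

0.0631


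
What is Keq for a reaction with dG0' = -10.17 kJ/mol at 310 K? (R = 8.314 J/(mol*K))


Keq = exp(-dG0 * 1000 / (R * T))
Keq = exp(-(-10.17) * 1000 / (8.314 * 310))
Keq = 51.7244

51.7244


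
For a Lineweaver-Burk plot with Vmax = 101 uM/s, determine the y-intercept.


y-intercept = 1/Vmax
= 1/101
= 0.0099 s/uM

0.0099 s/uM


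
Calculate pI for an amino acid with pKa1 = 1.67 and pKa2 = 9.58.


pI = (pKa1 + pKa2) / 2
pI = (1.67 + 9.58) / 2
pI = 5.625

5.625


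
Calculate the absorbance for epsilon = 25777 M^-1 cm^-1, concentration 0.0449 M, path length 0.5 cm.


A = epsilon * c * l
A = 25777 * 0.0449 * 0.5
A = 578.6937

578.6937


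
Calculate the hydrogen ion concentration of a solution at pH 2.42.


[H+] = 10^(-pH)
[H+] = 10^(-2.42)
[H+] = 0.0038 M

0.0038 M


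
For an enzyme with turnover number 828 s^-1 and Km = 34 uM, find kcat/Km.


Catalytic efficiency = kcat / Km
= 828 / 34
= 24.3529 uM^-1*s^-1

24.3529 uM^-1*s^-1


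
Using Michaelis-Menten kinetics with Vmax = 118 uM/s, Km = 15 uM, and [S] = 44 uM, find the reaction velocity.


v = Vmax * [S] / (Km + [S])
v = 118 * 44 / (15 + 44)
v = 88.0 uM/s

88.0 uM/s


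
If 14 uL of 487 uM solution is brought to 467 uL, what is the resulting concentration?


C2 = C1 * V1 / V2
C2 = 487 * 14 / 467
C2 = 14.5996 uM

14.5996 uM


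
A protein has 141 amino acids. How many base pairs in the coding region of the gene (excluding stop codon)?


Each amino acid = 1 codon = 3 bp
bp = 141 * 3 = 423 bp

423 bp


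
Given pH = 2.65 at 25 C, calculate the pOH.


pOH = 14 - pH
pOH = 14 - 2.65
pOH = 11.35

11.35


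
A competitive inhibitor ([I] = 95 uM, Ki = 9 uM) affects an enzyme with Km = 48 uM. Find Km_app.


Km_app = Km * (1 + [I]/Ki)
Km_app = 48 * (1 + 95/9)
Km_app = 554.6667 uM

554.6667 uM


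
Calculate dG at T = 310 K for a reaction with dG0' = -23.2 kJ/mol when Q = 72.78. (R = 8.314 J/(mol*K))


dG = dG0' + RT * ln(Q) / 1000
dG = -23.2 + 8.314 * 310 * ln(72.78) / 1000
dG = -12.1498 kJ/mol

-12.1498 kJ/mol


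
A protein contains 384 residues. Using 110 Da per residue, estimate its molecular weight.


MW = n_residues * 110 Da
MW = 384 * 110
MW = 42240 Da

42240 Da


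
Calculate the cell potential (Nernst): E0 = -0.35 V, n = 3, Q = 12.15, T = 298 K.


E = E0 - (RT/nF) * ln(Q)
E = -0.35 - (8.314 * 298 / (3 * 96485)) * ln(12.15)
E = -0.3714 V

-0.3714 V


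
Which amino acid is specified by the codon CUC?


Standard genetic code lookup.
Codon CUC -> Leu

Leu


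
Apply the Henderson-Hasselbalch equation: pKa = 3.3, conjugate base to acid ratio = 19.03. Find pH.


pH = pKa + log10([A-]/[HA])
pH = 3.3 + log10(19.03)
pH = 4.5794

4.5794


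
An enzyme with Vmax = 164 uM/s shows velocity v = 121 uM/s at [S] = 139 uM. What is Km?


Km = [S] * (Vmax - v) / v
Km = 139 * (164 - 121) / 121
Km = 49.3967 uM

49.3967 uM


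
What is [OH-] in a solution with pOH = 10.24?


[OH-] = 10^(-pOH)
[OH-] = 10^(-10.24)
[OH-] = 5.754e-11 M

5.754e-11 M


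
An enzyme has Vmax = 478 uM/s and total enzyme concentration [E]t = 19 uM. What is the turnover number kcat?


kcat = Vmax / [E]t
kcat = 478 / 19
kcat = 25.1579 s^-1

25.1579 s^-1


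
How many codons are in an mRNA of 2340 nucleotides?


codons = nucleotides / 3
codons = 2340 / 3 = 780

780


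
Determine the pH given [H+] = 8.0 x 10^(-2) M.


pH = -log10([H+])
pH = -log10(8.0 x 10^(-2))
pH = 1.0969

1.0969


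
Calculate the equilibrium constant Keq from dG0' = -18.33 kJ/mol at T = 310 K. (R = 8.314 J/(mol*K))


Keq = exp(-dG0 * 1000 / (R * T))
Keq = exp(-(-18.33) * 1000 / (8.314 * 310))
Keq = 1226.5783

1226.5783


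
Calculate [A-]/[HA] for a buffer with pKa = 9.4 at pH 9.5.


[A-]/[HA] = 10^(pH - pKa)
= 10^(9.5 - 9.4)
= 1.2589

1.2589


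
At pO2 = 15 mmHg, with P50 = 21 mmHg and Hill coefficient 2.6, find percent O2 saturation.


Y = pO2^n / (P50^n + pO2^n)
Y = 15^2.6 / (21^2.6 + 15^2.6)
Y = 29.43%

29.43%


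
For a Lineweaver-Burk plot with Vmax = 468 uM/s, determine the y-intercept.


y-intercept = 1/Vmax
= 1/468
= 0.0021 s/uM

0.0021 s/uM


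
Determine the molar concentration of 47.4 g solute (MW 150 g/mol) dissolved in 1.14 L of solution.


C = (mass / MW) / volume
C = (47.4 / 150) / 1.14
C = 0.2772 M

0.2772 M


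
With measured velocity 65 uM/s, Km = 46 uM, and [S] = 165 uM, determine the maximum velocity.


Vmax = v * (Km + [S]) / [S]
Vmax = 65 * (46 + 165) / 165
Vmax = 83.1212 uM/s

83.1212 uM/s


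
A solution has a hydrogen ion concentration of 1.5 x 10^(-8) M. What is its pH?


pH = -log10([H+])
pH = -log10(1.5 x 10^(-8))
pH = 7.8239

7.8239


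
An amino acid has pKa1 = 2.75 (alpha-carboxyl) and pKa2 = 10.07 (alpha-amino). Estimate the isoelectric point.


pI = (pKa1 + pKa2) / 2
pI = (2.75 + 10.07) / 2
pI = 6.41

6.41


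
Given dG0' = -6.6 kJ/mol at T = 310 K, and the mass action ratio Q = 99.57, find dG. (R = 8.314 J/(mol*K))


dG = dG0' + RT * ln(Q) / 1000
dG = -6.6 + 8.314 * 310 * ln(99.57) / 1000
dG = 5.258 kJ/mol

5.258 kJ/mol


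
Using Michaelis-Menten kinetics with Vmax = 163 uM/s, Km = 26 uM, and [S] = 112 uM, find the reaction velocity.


v = Vmax * [S] / (Km + [S])
v = 163 * 112 / (26 + 112)
v = 132.2899 uM/s

132.2899 uM/s


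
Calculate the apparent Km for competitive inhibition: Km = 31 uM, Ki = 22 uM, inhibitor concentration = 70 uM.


Km_app = Km * (1 + [I]/Ki)
Km_app = 31 * (1 + 70/22)
Km_app = 129.6364 uM

129.6364 uM


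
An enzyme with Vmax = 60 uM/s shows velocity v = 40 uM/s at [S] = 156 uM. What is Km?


Km = [S] * (Vmax - v) / v
Km = 156 * (60 - 40) / 40
Km = 78.0 uM

78.0 uM


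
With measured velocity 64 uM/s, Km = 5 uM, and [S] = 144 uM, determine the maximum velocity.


Vmax = v * (Km + [S]) / [S]
Vmax = 64 * (5 + 144) / 144
Vmax = 66.2222 uM/s

66.2222 uM/s


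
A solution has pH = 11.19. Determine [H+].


[H+] = 10^(-pH)
[H+] = 10^(-11.19)
[H+] = 6.457e-12 M

6.457e-12 M


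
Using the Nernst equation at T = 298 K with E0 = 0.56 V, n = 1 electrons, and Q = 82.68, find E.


E = E0 - (RT/nF) * ln(Q)
E = 0.56 - (8.314 * 298 / (1 * 96485)) * ln(82.68)
E = 0.4466 V

0.4466 V


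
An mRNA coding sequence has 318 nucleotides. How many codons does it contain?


codons = nucleotides / 3
codons = 318 / 3 = 106

106


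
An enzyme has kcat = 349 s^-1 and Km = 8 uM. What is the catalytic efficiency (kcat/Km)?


Catalytic efficiency = kcat / Km
= 349 / 8
= 43.625 uM^-1*s^-1

43.625 uM^-1*s^-1


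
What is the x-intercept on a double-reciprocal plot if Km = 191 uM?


x-intercept = -1/Km
= -1/191
= -0.0052 1/uM

-0.0052 1/uM


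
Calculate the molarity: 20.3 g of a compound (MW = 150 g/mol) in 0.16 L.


C = (mass / MW) / volume
C = (20.3 / 150) / 0.16
C = 0.8458 M

0.8458 M


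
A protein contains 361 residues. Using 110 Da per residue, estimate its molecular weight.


MW = n_residues * 110 Da
MW = 361 * 110
MW = 39710 Da

39710 Da


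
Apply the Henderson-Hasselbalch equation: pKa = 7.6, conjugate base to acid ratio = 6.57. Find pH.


pH = pKa + log10([A-]/[HA])
pH = 7.6 + log10(6.57)
pH = 8.4176

8.4176


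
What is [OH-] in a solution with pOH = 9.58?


[OH-] = 10^(-pOH)
[OH-] = 10^(-9.58)
[OH-] = 2.630e-10 M

2.630e-10 M


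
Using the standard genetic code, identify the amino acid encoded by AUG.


Standard genetic code lookup.
Codon AUG -> Met (start)

Met (start)


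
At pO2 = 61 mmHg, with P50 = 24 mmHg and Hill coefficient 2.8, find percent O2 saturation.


Y = pO2^n / (P50^n + pO2^n)
Y = 61^2.8 / (24^2.8 + 61^2.8)
Y = 93.16%

93.16%


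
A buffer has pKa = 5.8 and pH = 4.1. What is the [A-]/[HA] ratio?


[A-]/[HA] = 10^(pH - pKa)
= 10^(4.1 - 5.8)
= 0.02

0.02


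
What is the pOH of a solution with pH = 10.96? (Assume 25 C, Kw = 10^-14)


pOH = 14 - pH
pOH = 14 - 10.96
pOH = 3.04

3.04


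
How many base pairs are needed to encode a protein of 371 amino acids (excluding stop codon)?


Each amino acid = 1 codon = 3 bp
bp = 371 * 3 = 1113 bp

1113 bp


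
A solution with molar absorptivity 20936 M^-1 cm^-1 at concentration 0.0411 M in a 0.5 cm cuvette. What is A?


A = epsilon * c * l
A = 20936 * 0.0411 * 0.5
A = 430.2348

430.2348


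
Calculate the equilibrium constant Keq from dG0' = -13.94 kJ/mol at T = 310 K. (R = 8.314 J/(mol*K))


Keq = exp(-dG0 * 1000 / (R * T))
Keq = exp(-(-13.94) * 1000 / (8.314 * 310))
Keq = 223.336

223.336


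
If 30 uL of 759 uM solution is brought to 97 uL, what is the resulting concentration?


C2 = C1 * V1 / V2
C2 = 759 * 30 / 97
C2 = 234.7423 uM

234.7423 uM


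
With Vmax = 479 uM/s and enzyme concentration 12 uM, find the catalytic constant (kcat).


kcat = Vmax / [E]t
kcat = 479 / 12
kcat = 39.9167 s^-1

39.9167 s^-1


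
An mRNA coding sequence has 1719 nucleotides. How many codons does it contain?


codons = nucleotides / 3
codons = 1719 / 3 = 573

573


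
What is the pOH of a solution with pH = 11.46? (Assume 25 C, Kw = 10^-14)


pOH = 14 - pH
pOH = 14 - 11.46
pOH = 2.54

2.54


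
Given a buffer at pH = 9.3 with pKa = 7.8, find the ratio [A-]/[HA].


[A-]/[HA] = 10^(pH - pKa)
= 10^(9.3 - 7.8)
= 31.6228

31.6228


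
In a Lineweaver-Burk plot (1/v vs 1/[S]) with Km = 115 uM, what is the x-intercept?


x-intercept = -1/Km
= -1/115
= -0.0087 1/uM

-0.0087 1/uM


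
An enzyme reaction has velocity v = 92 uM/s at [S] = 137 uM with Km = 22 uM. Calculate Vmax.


Vmax = v * (Km + [S]) / [S]
Vmax = 92 * (22 + 137) / 137
Vmax = 106.7737 uM/s

106.7737 uM/s


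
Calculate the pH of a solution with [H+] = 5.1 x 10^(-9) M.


pH = -log10([H+])
pH = -log10(5.1 x 10^(-9))
pH = 8.2924

8.2924


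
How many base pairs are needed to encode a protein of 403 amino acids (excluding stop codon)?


Each amino acid = 1 codon = 3 bp
bp = 403 * 3 = 1209 bp

1209 bp


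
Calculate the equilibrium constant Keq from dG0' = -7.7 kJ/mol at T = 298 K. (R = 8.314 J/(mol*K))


Keq = exp(-dG0 * 1000 / (R * T))
Keq = exp(-(-7.7) * 1000 / (8.314 * 298))
Keq = 22.3736

22.3736


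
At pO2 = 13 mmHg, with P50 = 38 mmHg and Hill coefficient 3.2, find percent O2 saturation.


Y = pO2^n / (P50^n + pO2^n)
Y = 13^3.2 / (38^3.2 + 13^3.2)
Y = 3.13%

3.13%


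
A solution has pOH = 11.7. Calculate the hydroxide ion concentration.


[OH-] = 10^(-pOH)
[OH-] = 10^(-11.7)
[OH-] = 1.995e-12 M

1.995e-12 M


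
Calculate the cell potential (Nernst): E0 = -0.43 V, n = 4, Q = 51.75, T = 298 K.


E = E0 - (RT/nF) * ln(Q)
E = -0.43 - (8.314 * 298 / (4 * 96485)) * ln(51.75)
E = -0.4553 V

-0.4553 V


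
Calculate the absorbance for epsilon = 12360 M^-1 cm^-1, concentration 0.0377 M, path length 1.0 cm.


A = epsilon * c * l
A = 12360 * 0.0377 * 1.0
A = 465.972

465.972


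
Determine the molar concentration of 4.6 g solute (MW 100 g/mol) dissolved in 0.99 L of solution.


C = (mass / MW) / volume
C = (4.6 / 100) / 0.99
C = 0.0465 M

0.0465 M


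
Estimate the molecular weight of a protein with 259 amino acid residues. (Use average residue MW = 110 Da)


MW = n_residues * 110 Da
MW = 259 * 110
MW = 28490 Da

28490 Da


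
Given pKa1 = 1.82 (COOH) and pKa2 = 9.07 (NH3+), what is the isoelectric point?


pI = (pKa1 + pKa2) / 2
pI = (1.82 + 9.07) / 2
pI = 5.445

5.445


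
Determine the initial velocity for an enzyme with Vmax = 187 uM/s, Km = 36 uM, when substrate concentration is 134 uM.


v = Vmax * [S] / (Km + [S])
v = 187 * 134 / (36 + 134)
v = 147.4 uM/s

147.4 uM/s


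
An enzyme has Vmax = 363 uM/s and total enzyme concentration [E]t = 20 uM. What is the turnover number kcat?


kcat = Vmax / [E]t
kcat = 363 / 20
kcat = 18.15 s^-1

18.15 s^-1


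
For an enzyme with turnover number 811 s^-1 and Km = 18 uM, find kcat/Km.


Catalytic efficiency = kcat / Km
= 811 / 18
= 45.0556 uM^-1*s^-1

45.0556 uM^-1*s^-1


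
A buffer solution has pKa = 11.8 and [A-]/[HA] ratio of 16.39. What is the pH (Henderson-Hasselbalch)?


pH = pKa + log10([A-]/[HA])
pH = 11.8 + log10(16.39)
pH = 13.0146

13.0146


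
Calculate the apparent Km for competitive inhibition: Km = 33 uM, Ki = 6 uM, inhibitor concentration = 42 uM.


Km_app = Km * (1 + [I]/Ki)
Km_app = 33 * (1 + 42/6)
Km_app = 264.0 uM

264.0 uM


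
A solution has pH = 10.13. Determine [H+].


[H+] = 10^(-pH)
[H+] = 10^(-10.13)
[H+] = 7.413e-11 M

7.413e-11 M


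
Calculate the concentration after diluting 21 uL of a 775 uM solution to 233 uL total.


C2 = C1 * V1 / V2
C2 = 775 * 21 / 233
C2 = 69.8498 uM

69.8498 uM


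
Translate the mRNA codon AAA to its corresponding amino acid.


Standard genetic code lookup.
Codon AAA -> Lys

Lys


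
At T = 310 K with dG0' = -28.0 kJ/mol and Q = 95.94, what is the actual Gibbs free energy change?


dG = dG0' + RT * ln(Q) / 1000
dG = -28.0 + 8.314 * 310 * ln(95.94) / 1000
dG = -16.2377 kJ/mol

-16.2377 kJ/mol


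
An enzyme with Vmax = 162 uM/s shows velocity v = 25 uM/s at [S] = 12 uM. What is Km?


Km = [S] * (Vmax - v) / v
Km = 12 * (162 - 25) / 25
Km = 65.76 uM

65.76 uM


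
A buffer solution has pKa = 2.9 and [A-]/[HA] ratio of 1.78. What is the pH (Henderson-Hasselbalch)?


pH = pKa + log10([A-]/[HA])
pH = 2.9 + log10(1.78)
pH = 3.1504

3.1504


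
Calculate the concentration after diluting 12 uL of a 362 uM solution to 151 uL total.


C2 = C1 * V1 / V2
C2 = 362 * 12 / 151
C2 = 28.7682 uM

28.7682 uM


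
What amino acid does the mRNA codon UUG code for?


Standard genetic code lookup.
Codon UUG -> Leu

Leu


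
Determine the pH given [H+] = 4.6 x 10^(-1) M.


pH = -log10([H+])
pH = -log10(4.6 x 10^(-1))
pH = 0.3372

0.3372


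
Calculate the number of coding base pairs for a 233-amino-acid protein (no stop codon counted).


Each amino acid = 1 codon = 3 bp
bp = 233 * 3 = 699 bp

699 bp


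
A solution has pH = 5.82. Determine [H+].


[H+] = 10^(-pH)
[H+] = 10^(-5.82)
[H+] = 1.514e-06 M

1.514e-06 M


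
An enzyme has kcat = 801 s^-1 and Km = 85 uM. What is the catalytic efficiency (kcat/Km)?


Catalytic efficiency = kcat / Km
= 801 / 85
= 9.4235 uM^-1*s^-1

9.4235 uM^-1*s^-1


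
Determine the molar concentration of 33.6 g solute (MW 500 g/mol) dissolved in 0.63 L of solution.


C = (mass / MW) / volume
C = (33.6 / 500) / 0.63
C = 0.1067 M

0.1067 M


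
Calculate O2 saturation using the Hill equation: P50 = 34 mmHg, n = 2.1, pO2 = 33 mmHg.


Y = pO2^n / (P50^n + pO2^n)
Y = 33^2.1 / (34^2.1 + 33^2.1)
Y = 48.43%

48.43%


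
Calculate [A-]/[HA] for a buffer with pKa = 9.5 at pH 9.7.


[A-]/[HA] = 10^(pH - pKa)
= 10^(9.7 - 9.5)
= 1.5849

1.5849


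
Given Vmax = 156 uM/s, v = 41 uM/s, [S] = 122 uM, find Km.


Km = [S] * (Vmax - v) / v
Km = 122 * (156 - 41) / 41
Km = 342.1951 uM

342.1951 uM


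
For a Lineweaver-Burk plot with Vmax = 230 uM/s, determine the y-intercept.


y-intercept = 1/Vmax
= 1/230
= 0.0043 s/uM

0.0043 s/uM


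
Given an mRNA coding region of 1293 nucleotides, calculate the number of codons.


codons = nucleotides / 3
codons = 1293 / 3 = 431

431


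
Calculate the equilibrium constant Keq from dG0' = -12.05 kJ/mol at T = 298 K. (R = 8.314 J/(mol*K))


Keq = exp(-dG0 * 1000 / (R * T))
Keq = exp(-(-12.05) * 1000 / (8.314 * 298))
Keq = 129.4938

129.4938


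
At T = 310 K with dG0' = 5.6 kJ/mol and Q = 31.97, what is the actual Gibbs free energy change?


dG = dG0' + RT * ln(Q) / 1000
dG = 5.6 + 8.314 * 310 * ln(31.97) / 1000
dG = 14.53 kJ/mol

14.53 kJ/mol


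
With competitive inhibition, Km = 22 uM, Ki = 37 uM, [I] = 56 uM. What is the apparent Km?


Km_app = Km * (1 + [I]/Ki)
Km_app = 22 * (1 + 56/37)
Km_app = 55.2973 uM

55.2973 uM


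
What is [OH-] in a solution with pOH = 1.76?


[OH-] = 10^(-pOH)
[OH-] = 10^(-1.76)
[OH-] = 0.0174 M

0.0174 M


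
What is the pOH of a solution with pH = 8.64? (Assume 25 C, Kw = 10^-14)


pOH = 14 - pH
pOH = 14 - 8.64
pOH = 5.36

5.36


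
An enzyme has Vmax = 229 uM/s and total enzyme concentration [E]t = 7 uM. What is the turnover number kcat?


kcat = Vmax / [E]t
kcat = 229 / 7
kcat = 32.7143 s^-1

32.7143 s^-1


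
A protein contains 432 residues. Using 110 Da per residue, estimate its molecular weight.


MW = n_residues * 110 Da
MW = 432 * 110
MW = 47520 Da

47520 Da


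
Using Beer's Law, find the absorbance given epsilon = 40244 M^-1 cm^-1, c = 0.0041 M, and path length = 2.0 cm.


A = epsilon * c * l
A = 40244 * 0.0041 * 2.0
A = 330.0008

330.0008


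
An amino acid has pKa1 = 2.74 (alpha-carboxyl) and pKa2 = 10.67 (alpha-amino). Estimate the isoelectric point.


pI = (pKa1 + pKa2) / 2
pI = (2.74 + 10.67) / 2
pI = 6.705

6.705


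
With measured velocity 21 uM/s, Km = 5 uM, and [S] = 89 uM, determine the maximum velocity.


Vmax = v * (Km + [S]) / [S]
Vmax = 21 * (5 + 89) / 89
Vmax = 22.1798 uM/s

22.1798 uM/s


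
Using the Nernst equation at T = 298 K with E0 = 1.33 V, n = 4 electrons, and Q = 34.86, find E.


E = E0 - (RT/nF) * ln(Q)
E = 1.33 - (8.314 * 298 / (4 * 96485)) * ln(34.86)
E = 1.3072 V

1.3072 V


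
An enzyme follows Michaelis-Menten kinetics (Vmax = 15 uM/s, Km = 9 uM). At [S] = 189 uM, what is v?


v = Vmax * [S] / (Km + [S])
v = 15 * 189 / (9 + 189)
v = 14.3182 uM/s

14.3182 uM/s


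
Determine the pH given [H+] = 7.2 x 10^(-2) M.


pH = -log10([H+])
pH = -log10(7.2 x 10^(-2))
pH = 1.1427

1.1427


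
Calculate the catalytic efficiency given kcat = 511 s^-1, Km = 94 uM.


Catalytic efficiency = kcat / Km
= 511 / 94
= 5.4362 uM^-1*s^-1

5.4362 uM^-1*s^-1


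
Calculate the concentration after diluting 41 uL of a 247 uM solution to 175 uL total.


C2 = C1 * V1 / V2
C2 = 247 * 41 / 175
C2 = 57.8686 uM

57.8686 uM


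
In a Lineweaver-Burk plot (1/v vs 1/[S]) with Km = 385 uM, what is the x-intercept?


x-intercept = -1/Km
= -1/385
= -0.0026 1/uM

-0.0026 1/uM


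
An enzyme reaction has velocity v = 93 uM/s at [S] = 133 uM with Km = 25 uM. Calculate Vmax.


Vmax = v * (Km + [S]) / [S]
Vmax = 93 * (25 + 133) / 133
Vmax = 110.4812 uM/s

110.4812 uM/s


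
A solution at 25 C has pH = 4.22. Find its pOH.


pOH = 14 - pH
pOH = 14 - 4.22
pOH = 9.78

9.78


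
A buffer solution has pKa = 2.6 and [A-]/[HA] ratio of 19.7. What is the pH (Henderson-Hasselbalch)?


pH = pKa + log10([A-]/[HA])
pH = 2.6 + log10(19.7)
pH = 3.8945

3.8945


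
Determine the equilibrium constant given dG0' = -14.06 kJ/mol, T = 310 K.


Keq = exp(-dG0 * 1000 / (R * T))
Keq = exp(-(-14.06) * 1000 / (8.314 * 310))
Keq = 233.9803

233.9803


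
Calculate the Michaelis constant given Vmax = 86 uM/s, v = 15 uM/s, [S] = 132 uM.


Km = [S] * (Vmax - v) / v
Km = 132 * (86 - 15) / 15
Km = 624.8 uM

624.8 uM


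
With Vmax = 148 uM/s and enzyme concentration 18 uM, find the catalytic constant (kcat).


kcat = Vmax / [E]t
kcat = 148 / 18
kcat = 8.2222 s^-1

8.2222 s^-1


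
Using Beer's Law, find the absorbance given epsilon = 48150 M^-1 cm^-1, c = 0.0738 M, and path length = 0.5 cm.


A = epsilon * c * l
A = 48150 * 0.0738 * 0.5
A = 1776.735

1776.735


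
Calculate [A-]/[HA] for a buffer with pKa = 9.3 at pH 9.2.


[A-]/[HA] = 10^(pH - pKa)
= 10^(9.2 - 9.3)
= 0.7943

0.7943


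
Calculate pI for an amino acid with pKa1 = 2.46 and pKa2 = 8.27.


pI = (pKa1 + pKa2) / 2
pI = (2.46 + 8.27) / 2
pI = 5.365

5.365


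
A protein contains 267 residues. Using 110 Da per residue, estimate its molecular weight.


MW = n_residues * 110 Da
MW = 267 * 110
MW = 29370 Da

29370 Da


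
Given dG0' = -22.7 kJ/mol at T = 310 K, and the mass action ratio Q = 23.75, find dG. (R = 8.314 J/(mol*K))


dG = dG0' + RT * ln(Q) / 1000
dG = -22.7 + 8.314 * 310 * ln(23.75) / 1000
dG = -14.5361 kJ/mol

-14.5361 kJ/mol


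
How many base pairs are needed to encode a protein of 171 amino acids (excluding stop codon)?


Each amino acid = 1 codon = 3 bp
bp = 171 * 3 = 513 bp

513 bp


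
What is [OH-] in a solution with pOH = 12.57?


[OH-] = 10^(-pOH)
[OH-] = 10^(-12.57)
[OH-] = 2.692e-13 M

2.692e-13 M


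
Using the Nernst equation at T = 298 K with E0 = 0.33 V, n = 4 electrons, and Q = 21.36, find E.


E = E0 - (RT/nF) * ln(Q)
E = 0.33 - (8.314 * 298 / (4 * 96485)) * ln(21.36)
E = 0.3103 V

0.3103 V


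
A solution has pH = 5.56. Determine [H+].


[H+] = 10^(-pH)
[H+] = 10^(-5.56)
[H+] = 2.754e-06 M

2.754e-06 M


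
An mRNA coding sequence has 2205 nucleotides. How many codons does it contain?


codons = nucleotides / 3
codons = 2205 / 3 = 735

735


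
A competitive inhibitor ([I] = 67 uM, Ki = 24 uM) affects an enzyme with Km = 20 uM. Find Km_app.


Km_app = Km * (1 + [I]/Ki)
Km_app = 20 * (1 + 67/24)
Km_app = 75.8333 uM

75.8333 uM


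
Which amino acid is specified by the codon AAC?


Standard genetic code lookup.
Codon AAC -> Asn

Asn


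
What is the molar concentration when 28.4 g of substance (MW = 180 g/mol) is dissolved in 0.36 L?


C = (mass / MW) / volume
C = (28.4 / 180) / 0.36
C = 0.4383 M

0.4383 M


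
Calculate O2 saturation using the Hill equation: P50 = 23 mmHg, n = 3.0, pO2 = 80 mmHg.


Y = pO2^n / (P50^n + pO2^n)
Y = 80^3.0 / (23^3.0 + 80^3.0)
Y = 97.68%

97.68%


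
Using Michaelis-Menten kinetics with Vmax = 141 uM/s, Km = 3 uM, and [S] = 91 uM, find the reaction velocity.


v = Vmax * [S] / (Km + [S])
v = 141 * 91 / (3 + 91)
v = 136.5 uM/s

136.5 uM/s


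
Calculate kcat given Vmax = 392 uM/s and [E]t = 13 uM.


kcat = Vmax / [E]t
kcat = 392 / 13
kcat = 30.1538 s^-1

30.1538 s^-1


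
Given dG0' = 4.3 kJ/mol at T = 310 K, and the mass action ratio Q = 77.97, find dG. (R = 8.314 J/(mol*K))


dG = dG0' + RT * ln(Q) / 1000
dG = 4.3 + 8.314 * 310 * ln(77.97) / 1000
dG = 15.5277 kJ/mol

15.5277 kJ/mol


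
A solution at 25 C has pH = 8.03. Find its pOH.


pOH = 14 - pH
pOH = 14 - 8.03
pOH = 5.97

5.97


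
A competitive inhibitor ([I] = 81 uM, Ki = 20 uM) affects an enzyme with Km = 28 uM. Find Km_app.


Km_app = Km * (1 + [I]/Ki)
Km_app = 28 * (1 + 81/20)
Km_app = 141.4 uM

141.4 uM


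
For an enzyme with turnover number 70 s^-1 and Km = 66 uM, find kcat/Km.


Catalytic efficiency = kcat / Km
= 70 / 66
= 1.0606 uM^-1*s^-1

1.0606 uM^-1*s^-1


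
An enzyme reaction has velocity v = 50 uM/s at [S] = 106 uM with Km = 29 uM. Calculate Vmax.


Vmax = v * (Km + [S]) / [S]
Vmax = 50 * (29 + 106) / 106
Vmax = 63.6792 uM/s

63.6792 uM/s


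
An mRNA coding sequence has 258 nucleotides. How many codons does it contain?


codons = nucleotides / 3
codons = 258 / 3 = 86

86


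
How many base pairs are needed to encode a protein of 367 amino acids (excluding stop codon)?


Each amino acid = 1 codon = 3 bp
bp = 367 * 3 = 1101 bp

1101 bp


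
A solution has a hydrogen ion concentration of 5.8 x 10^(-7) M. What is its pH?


pH = -log10([H+])
pH = -log10(5.8 x 10^(-7))
pH = 6.2366

6.2366


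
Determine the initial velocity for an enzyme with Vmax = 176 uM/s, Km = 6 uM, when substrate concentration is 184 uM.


v = Vmax * [S] / (Km + [S])
v = 176 * 184 / (6 + 184)
v = 170.4421 uM/s

170.4421 uM/s


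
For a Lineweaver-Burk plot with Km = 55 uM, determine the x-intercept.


x-intercept = -1/Km
= -1/55
= -0.0182 1/uM

-0.0182 1/uM


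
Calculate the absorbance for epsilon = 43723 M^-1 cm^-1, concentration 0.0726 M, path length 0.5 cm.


A = epsilon * c * l
A = 43723 * 0.0726 * 0.5
A = 1587.1449

1587.1449


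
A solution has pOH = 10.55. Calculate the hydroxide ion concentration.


[OH-] = 10^(-pOH)
[OH-] = 10^(-10.55)
[OH-] = 2.818e-11 M

2.818e-11 M


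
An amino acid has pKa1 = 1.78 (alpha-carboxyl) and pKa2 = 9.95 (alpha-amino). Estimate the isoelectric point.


pI = (pKa1 + pKa2) / 2
pI = (1.78 + 9.95) / 2
pI = 5.865

5.865


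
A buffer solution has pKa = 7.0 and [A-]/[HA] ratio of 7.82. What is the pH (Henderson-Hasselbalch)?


pH = pKa + log10([A-]/[HA])
pH = 7.0 + log10(7.82)
pH = 7.8932

7.8932


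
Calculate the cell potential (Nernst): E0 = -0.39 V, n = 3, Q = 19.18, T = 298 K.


E = E0 - (RT/nF) * ln(Q)
E = -0.39 - (8.314 * 298 / (3 * 96485)) * ln(19.18)
E = -0.4153 V

-0.4153 V


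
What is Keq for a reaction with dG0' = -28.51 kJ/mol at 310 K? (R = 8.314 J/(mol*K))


Keq = exp(-dG0 * 1000 / (R * T))
Keq = exp(-(-28.51) * 1000 / (8.314 * 310))
Keq = 63690.6081

63690.6081


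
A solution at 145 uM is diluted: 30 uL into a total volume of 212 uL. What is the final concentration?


C2 = C1 * V1 / V2
C2 = 145 * 30 / 212
C2 = 20.5189 uM

20.5189 uM


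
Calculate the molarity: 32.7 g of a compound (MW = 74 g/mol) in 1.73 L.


C = (mass / MW) / volume
C = (32.7 / 74) / 1.73
C = 0.2554 M

0.2554 M


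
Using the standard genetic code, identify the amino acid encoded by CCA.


Standard genetic code lookup.
Codon CCA -> Pro

Pro


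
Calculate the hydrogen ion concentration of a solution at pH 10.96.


[H+] = 10^(-pH)
[H+] = 10^(-10.96)
[H+] = 1.096e-11 M

1.096e-11 M


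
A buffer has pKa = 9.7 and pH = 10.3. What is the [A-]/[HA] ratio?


[A-]/[HA] = 10^(pH - pKa)
= 10^(10.3 - 9.7)
= 3.9811

3.9811


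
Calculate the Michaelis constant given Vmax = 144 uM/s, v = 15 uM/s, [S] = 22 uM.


Km = [S] * (Vmax - v) / v
Km = 22 * (144 - 15) / 15
Km = 189.2 uM

189.2 uM


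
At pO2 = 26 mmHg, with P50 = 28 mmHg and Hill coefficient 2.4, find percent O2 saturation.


Y = pO2^n / (P50^n + pO2^n)
Y = 26^2.4 / (28^2.4 + 26^2.4)
Y = 45.57%

45.57%


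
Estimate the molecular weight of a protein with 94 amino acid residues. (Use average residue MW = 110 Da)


MW = n_residues * 110 Da
MW = 94 * 110
MW = 10340 Da

10340 Da


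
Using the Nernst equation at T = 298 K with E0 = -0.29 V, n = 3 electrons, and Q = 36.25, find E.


E = E0 - (RT/nF) * ln(Q)
E = -0.29 - (8.314 * 298 / (3 * 96485)) * ln(36.25)
E = -0.3207 V

-0.3207 V


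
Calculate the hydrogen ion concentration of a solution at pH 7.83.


[H+] = 10^(-pH)
[H+] = 10^(-7.83)
[H+] = 1.479e-08 M

1.479e-08 M


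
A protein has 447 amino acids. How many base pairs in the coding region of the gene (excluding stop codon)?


Each amino acid = 1 codon = 3 bp
bp = 447 * 3 = 1341 bp

1341 bp


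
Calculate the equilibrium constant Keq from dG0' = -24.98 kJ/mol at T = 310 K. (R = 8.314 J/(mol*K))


Keq = exp(-dG0 * 1000 / (R * T))
Keq = exp(-(-24.98) * 1000 / (8.314 * 310))
Keq = 16190.2298

16190.2298


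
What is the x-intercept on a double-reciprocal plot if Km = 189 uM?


x-intercept = -1/Km
= -1/189
= -0.0053 1/uM

-0.0053 1/uM


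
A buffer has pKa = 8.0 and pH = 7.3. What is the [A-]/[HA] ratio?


[A-]/[HA] = 10^(pH - pKa)
= 10^(7.3 - 8.0)
= 0.1995

0.1995


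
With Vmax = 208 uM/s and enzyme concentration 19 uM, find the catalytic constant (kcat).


kcat = Vmax / [E]t
kcat = 208 / 19
kcat = 10.9474 s^-1

10.9474 s^-1


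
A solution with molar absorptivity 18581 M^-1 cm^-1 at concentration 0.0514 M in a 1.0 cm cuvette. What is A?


A = epsilon * c * l
A = 18581 * 0.0514 * 1.0
A = 955.0634

955.0634


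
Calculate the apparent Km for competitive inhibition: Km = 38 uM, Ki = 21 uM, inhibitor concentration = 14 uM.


Km_app = Km * (1 + [I]/Ki)
Km_app = 38 * (1 + 14/21)
Km_app = 63.3333 uM

63.3333 uM


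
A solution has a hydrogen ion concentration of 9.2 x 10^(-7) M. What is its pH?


pH = -log10([H+])
pH = -log10(9.2 x 10^(-7))
pH = 6.0362

6.0362


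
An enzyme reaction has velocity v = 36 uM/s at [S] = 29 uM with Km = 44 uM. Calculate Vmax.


Vmax = v * (Km + [S]) / [S]
Vmax = 36 * (44 + 29) / 29
Vmax = 90.6207 uM/s

90.6207 uM/s


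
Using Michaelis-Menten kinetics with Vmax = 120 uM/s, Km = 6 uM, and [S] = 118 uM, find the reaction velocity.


v = Vmax * [S] / (Km + [S])
v = 120 * 118 / (6 + 118)
v = 114.1935 uM/s

114.1935 uM/s
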